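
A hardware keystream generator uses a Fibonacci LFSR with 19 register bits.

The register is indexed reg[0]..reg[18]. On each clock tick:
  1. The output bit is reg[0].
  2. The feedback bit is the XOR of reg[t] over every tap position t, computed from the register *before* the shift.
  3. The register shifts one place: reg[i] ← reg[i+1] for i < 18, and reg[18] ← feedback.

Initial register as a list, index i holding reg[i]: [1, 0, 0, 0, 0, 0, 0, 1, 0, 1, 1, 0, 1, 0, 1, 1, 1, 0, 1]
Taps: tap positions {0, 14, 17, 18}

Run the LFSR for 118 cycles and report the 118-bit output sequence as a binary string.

1000000101101011101111001011101110001111111000000100001001010011101010101100101101010010011000110010111101000101110101

step | reg (before) | out | fb
   0 | 1000000101101011101 | 1 | 1
   1 | 0000001011010111011 | 0 | 1
   2 | 0000010110101110111 | 0 | 1
   3 | 0000101101011101111 | 0 | 0
   4 | 0001011010111011110 | 0 | 0
   5 | 0010110101110111100 | 0 | 1
   6 | 0101101011101111001 | 0 | 0
   7 | 1011010111011110010 | 1 | 1
   8 | 0110101110111100101 | 0 | 1
   9 | 1101011101111001011 | 1 | 1
  10 | 1010111011110010111 | 1 | 0
  11 | 0101110111100101110 | 0 | 1
  12 | 1011101111001011101 | 1 | 1
  13 | 0111011110010111011 | 0 | 1
  14 | 1110111100101110111 | 1 | 0
  15 | 1101111001011101110 | 1 | 0
  16 | 1011110010111011100 | 1 | 0
  17 | 0111100101110111000 | 0 | 1
  18 | 1111001011101110001 | 1 | 1
  19 | 1110010111011100011 | 1 | 1
  20 | 1100101110111000111 | 1 | 1
  21 | 1001011101110001111 | 1 | 1
  22 | 0010111011100011111 | 0 | 1
  23 | 0101110111000111111 | 0 | 1
  24 | 1011101110001111111 | 1 | 0
  25 | 0111011100011111110 | 0 | 0
  26 | 1110111000111111100 | 1 | 0
  27 | 1101110001111111000 | 1 | 0
  28 | 1011100011111110000 | 1 | 0
  29 | 0111000111111100000 | 0 | 0
  30 | 1110001111111000000 | 1 | 1
  31 | 1100011111110000001 | 1 | 0
  32 | 1000111111100000010 | 1 | 0
  33 | 0001111111000000100 | 0 | 0
  34 | 0011111110000001000 | 0 | 0
  35 | 0111111100000010000 | 0 | 1
  36 | 1111111000000100001 | 1 | 0
  37 | 1111110000001000010 | 1 | 0
  38 | 1111100000010000100 | 1 | 1
  39 | 1111000000100001001 | 1 | 0
  40 | 1110000001000010010 | 1 | 1
  41 | 1100000010000100101 | 1 | 0
  42 | 1000000100001001010 | 1 | 0
  43 | 0000001000010010100 | 0 | 1
  44 | 0000010000100101001 | 0 | 1
  45 | 0000100001001010011 | 0 | 1
  46 | 0001000010010100111 | 0 | 0
  47 | 0010000100101001110 | 0 | 1
  48 | 0100001001010011101 | 0 | 0
  49 | 1000010010100111010 | 1 | 1
  50 | 0000100101001110101 | 0 | 0
  51 | 0001001010011101010 | 0 | 1
  52 | 0010010100111010101 | 0 | 0
  53 | 0100101001110101010 | 0 | 1
  54 | 1001010011101010101 | 1 | 1
  55 | 0010100111010101011 | 0 | 0
  56 | 0101001110101010110 | 0 | 0
  57 | 1010011101010101100 | 1 | 1
  58 | 0100111010101011001 | 0 | 0
  59 | 1001110101010110010 | 1 | 1
  60 | 0011101010101100101 | 0 | 1
  61 | 0111010101011001011 | 0 | 0
  62 | 1110101010110010110 | 1 | 1
  63 | 1101010101100101101 | 1 | 0
  64 | 1010101011001011010 | 1 | 1
  65 | 0101010110010110101 | 0 | 0
  66 | 1010101100101101010 | 1 | 0
  67 | 0101011001011010100 | 0 | 1
  68 | 1010110010110101001 | 1 | 0
  69 | 0101100101101010010 | 0 | 0
  70 | 1011001011010100100 | 1 | 1
  71 | 0110010110101001001 | 0 | 1
  72 | 1100101101010010011 | 1 | 0
  73 | 1001011010100100110 | 1 | 0
  74 | 0010110101001001100 | 0 | 0
  75 | 0101101010010011000 | 0 | 1
  76 | 1011010100100110001 | 1 | 1
  77 | 0110101001001100011 | 0 | 0
  78 | 1101010010011000110 | 1 | 0
  79 | 1010100100110001100 | 1 | 1
  80 | 0101001001100011001 | 0 | 0
  81 | 1010010011000110010 | 1 | 1
  82 | 0100100110001100101 | 0 | 1
  83 | 1001001100011001011 | 1 | 1
  84 | 0010011000110010111 | 0 | 1
  85 | 0100110001100101111 | 0 | 0
  86 | 1001100011001011110 | 1 | 1
  87 | 0011000110010111101 | 0 | 0
  88 | 0110001100101111010 | 0 | 0
  89 | 1100011001011110100 | 1 | 0
  90 | 1000110010111101000 | 1 | 1
  91 | 0001100101111010001 | 0 | 0
  92 | 0011001011110100010 | 0 | 1
  93 | 0110010111101000101 | 0 | 1
  94 | 1100101111010001011 | 1 | 1
  95 | 1001011110100010111 | 1 | 0
  96 | 0010111101000101110 | 0 | 1
  97 | 0101111010001011101 | 0 | 0
  98 | 1011110100010111010 | 1 | 1
  99 | 0111101000101110101 | 0 | 0
 100 | 1111010001011101010 | 1 | 0
 101 | 1110100010111010100 | 1 | 0
 102 | 1101000101110101000 | 1 | 1
 103 | 1010001011101010001 | 1 | 1
 104 | 0100010111010100011 | 0 | 0
 105 | 1000101110101000110 | 1 | 0
 106 | 0001011101010001100 | 0 | 0
 107 | 0010111010100011000 | 0 | 1
 108 | 0101110101000110001 | 0 | 0
 109 | 1011101010001100010 | 1 | 0
 110 | 0111010100011000100 | 0 | 0
 111 | 1110101000110001000 | 1 | 1
 112 | 1101010001100010001 | 1 | 1
 113 | 1010100011000100011 | 1 | 1
 114 | 0101000110001000111 | 0 | 0
 115 | 1010001100010001110 | 1 | 0
 116 | 0100011000100011100 | 0 | 1
 117 | 1000110001000111001 | 1 | 1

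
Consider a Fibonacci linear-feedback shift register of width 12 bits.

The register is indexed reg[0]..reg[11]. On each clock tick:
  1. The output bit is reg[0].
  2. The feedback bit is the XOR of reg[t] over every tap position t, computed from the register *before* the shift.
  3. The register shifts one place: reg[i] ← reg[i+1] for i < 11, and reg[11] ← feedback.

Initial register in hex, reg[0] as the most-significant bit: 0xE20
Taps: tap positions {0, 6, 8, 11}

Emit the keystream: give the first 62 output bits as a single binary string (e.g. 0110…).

11100010000001000101100011001100010100001111000101101000001001

step | reg (before) | out | fb
   0 | 111000100000 | 1 | 0
   1 | 110001000000 | 1 | 1
   2 | 100010000001 | 1 | 0
   3 | 000100000010 | 0 | 0
   4 | 001000000100 | 0 | 0
   5 | 010000001000 | 0 | 1
   6 | 100000010001 | 1 | 0
   7 | 000000100010 | 0 | 1
   8 | 000001000101 | 0 | 1
   9 | 000010001011 | 0 | 0
  10 | 000100010110 | 0 | 0
  11 | 001000101100 | 0 | 0
  12 | 010001011000 | 0 | 1
  13 | 100010110001 | 1 | 1
  14 | 000101100011 | 0 | 0
  15 | 001011000110 | 0 | 0
  16 | 010110001100 | 0 | 1
  17 | 101100011001 | 1 | 1
  18 | 011000110011 | 0 | 0
  19 | 110001100110 | 1 | 0
  20 | 100011001100 | 1 | 0
  21 | 000110011000 | 0 | 1
  22 | 001100110001 | 0 | 0
  23 | 011001100010 | 0 | 1
  24 | 110011000101 | 1 | 0
  25 | 100110001010 | 1 | 0
  26 | 001100010100 | 0 | 0
  27 | 011000101000 | 0 | 0
  28 | 110001010000 | 1 | 1
  29 | 100010100001 | 1 | 1
  30 | 000101000011 | 0 | 1
  31 | 001010000111 | 0 | 1
  32 | 010100001111 | 0 | 0
  33 | 101000011110 | 1 | 0
  34 | 010000111100 | 0 | 0
  35 | 100001111000 | 1 | 1
  36 | 000011110001 | 0 | 0
  37 | 000111100010 | 0 | 1
  38 | 001111000101 | 0 | 1
  39 | 011110001011 | 0 | 0
  40 | 111100010110 | 1 | 1
  41 | 111000101101 | 1 | 0
  42 | 110001011010 | 1 | 0
  43 | 100010110100 | 1 | 0
  44 | 000101101000 | 0 | 0
  45 | 001011010000 | 0 | 0
  46 | 010110100000 | 0 | 1
  47 | 101101000001 | 1 | 0
  48 | 011010000010 | 0 | 0
  49 | 110100000100 | 1 | 1
  50 | 101000001001 | 1 | 1
  51 | 010000010011 | 0 | 1
  52 | 100000100111 | 1 | 1
  53 | 000001001111 | 0 | 0
  54 | 000010011110 | 0 | 1
  55 | 000100111101 | 0 | 1
  56 | 001001111011 | 0 | 1
  57 | 010011110111 | 0 | 0
  58 | 100111101110 | 1 | 1
  59 | 001111011101 | 0 | 0
  60 | 011110111010 | 0 | 0
  61 | 111101110100 | 1 | 0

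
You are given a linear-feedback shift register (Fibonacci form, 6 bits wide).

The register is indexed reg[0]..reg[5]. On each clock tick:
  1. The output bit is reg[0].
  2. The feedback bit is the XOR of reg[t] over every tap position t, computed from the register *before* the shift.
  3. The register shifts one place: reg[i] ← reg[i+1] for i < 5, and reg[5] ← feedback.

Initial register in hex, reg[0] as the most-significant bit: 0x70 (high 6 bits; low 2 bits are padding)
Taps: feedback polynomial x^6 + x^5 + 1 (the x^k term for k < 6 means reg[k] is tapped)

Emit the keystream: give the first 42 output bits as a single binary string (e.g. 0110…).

011100010111100101000110000100000111111010

step | reg (before) | out | fb
   0 | 011100 | 0 | 0
   1 | 111000 | 1 | 1
   2 | 110001 | 1 | 0
   3 | 100010 | 1 | 1
   4 | 000101 | 0 | 1
   5 | 001011 | 0 | 1
   6 | 010111 | 0 | 1
   7 | 101111 | 1 | 0
   8 | 011110 | 0 | 0
   9 | 111100 | 1 | 1
  10 | 111001 | 1 | 0
  11 | 110010 | 1 | 1
  12 | 100101 | 1 | 0
  13 | 001010 | 0 | 0
  14 | 010100 | 0 | 0
  15 | 101000 | 1 | 1
  16 | 010001 | 0 | 1
  17 | 100011 | 1 | 0
  18 | 000110 | 0 | 0
  19 | 001100 | 0 | 0
  20 | 011000 | 0 | 0
  21 | 110000 | 1 | 1
  22 | 100001 | 1 | 0
  23 | 000010 | 0 | 0
  24 | 000100 | 0 | 0
  25 | 001000 | 0 | 0
  26 | 010000 | 0 | 0
  27 | 100000 | 1 | 1
  28 | 000001 | 0 | 1
  29 | 000011 | 0 | 1
  30 | 000111 | 0 | 1
  31 | 001111 | 0 | 1
  32 | 011111 | 0 | 1
  33 | 111111 | 1 | 0
  34 | 111110 | 1 | 1
  35 | 111101 | 1 | 0
  36 | 111010 | 1 | 1
  37 | 110101 | 1 | 0
  38 | 101010 | 1 | 1
  39 | 010101 | 0 | 1
  40 | 101011 | 1 | 0
  41 | 010110 | 0 | 0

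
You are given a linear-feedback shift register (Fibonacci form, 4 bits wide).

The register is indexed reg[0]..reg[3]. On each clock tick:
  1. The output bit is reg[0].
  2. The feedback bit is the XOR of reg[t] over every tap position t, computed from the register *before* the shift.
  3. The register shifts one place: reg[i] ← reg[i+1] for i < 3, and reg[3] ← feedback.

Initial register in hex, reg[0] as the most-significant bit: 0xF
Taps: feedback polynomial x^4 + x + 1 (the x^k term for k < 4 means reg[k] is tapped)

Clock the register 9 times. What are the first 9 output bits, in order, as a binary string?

k : reg_k → out_k, fb_k
0: 1111 → 1, fb=0
1: 1110 → 1, fb=0
2: 1100 → 1, fb=0
3: 1000 → 1, fb=1
4: 0001 → 0, fb=0
5: 0010 → 0, fb=0
6: 0100 → 0, fb=1
7: 1001 → 1, fb=1
8: 0011 → 0, fb=0

111100010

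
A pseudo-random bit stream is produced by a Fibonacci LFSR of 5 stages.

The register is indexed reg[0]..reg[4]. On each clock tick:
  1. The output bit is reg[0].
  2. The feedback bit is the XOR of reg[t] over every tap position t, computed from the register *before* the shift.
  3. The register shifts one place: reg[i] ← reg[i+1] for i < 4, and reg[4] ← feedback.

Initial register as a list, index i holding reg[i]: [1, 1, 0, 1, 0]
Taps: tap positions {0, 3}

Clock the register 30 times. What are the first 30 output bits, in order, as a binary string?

step | reg (before) | out | fb
   0 | 11010 | 1 | 0
   1 | 10100 | 1 | 1
   2 | 01001 | 0 | 0
   3 | 10010 | 1 | 0
   4 | 00100 | 0 | 0
   5 | 01000 | 0 | 0
   6 | 10000 | 1 | 1
   7 | 00001 | 0 | 0
   8 | 00010 | 0 | 1
   9 | 00101 | 0 | 0
  10 | 01010 | 0 | 1
  11 | 10101 | 1 | 1
  12 | 01011 | 0 | 1
  13 | 10111 | 1 | 0
  14 | 01110 | 0 | 1
  15 | 11101 | 1 | 1
  16 | 11011 | 1 | 0
  17 | 10110 | 1 | 0
  18 | 01100 | 0 | 0
  19 | 11000 | 1 | 1
  20 | 10001 | 1 | 1
  21 | 00011 | 0 | 1
  22 | 00111 | 0 | 1
  23 | 01111 | 0 | 1
  24 | 11111 | 1 | 0
  25 | 11110 | 1 | 0
  26 | 11100 | 1 | 1
  27 | 11001 | 1 | 1
  28 | 10011 | 1 | 0
  29 | 00110 | 0 | 1

110100100001010111011000111110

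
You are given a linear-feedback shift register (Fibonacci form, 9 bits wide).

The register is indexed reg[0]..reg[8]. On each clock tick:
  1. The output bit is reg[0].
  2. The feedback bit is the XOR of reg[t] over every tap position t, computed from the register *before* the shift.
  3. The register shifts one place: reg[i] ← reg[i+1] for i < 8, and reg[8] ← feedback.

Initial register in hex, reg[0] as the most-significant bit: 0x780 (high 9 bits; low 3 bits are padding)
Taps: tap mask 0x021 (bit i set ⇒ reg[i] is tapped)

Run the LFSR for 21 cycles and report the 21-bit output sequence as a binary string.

011110000011111111100

step | reg (before) | out | fb
   0 | 011110000 | 0 | 0
   1 | 111100000 | 1 | 1
   2 | 111000001 | 1 | 1
   3 | 110000011 | 1 | 1
   4 | 100000111 | 1 | 1
   5 | 000001111 | 0 | 1
   6 | 000011111 | 0 | 1
   7 | 000111111 | 0 | 1
   8 | 001111111 | 0 | 1
   9 | 011111111 | 0 | 1
  10 | 111111111 | 1 | 0
  11 | 111111110 | 1 | 0
  12 | 111111100 | 1 | 0
  13 | 111111000 | 1 | 0
  14 | 111110000 | 1 | 1
  15 | 111100001 | 1 | 1
  16 | 111000011 | 1 | 1
  17 | 110000111 | 1 | 1
  18 | 100001111 | 1 | 0
  19 | 000011110 | 0 | 1
  20 | 000111101 | 0 | 1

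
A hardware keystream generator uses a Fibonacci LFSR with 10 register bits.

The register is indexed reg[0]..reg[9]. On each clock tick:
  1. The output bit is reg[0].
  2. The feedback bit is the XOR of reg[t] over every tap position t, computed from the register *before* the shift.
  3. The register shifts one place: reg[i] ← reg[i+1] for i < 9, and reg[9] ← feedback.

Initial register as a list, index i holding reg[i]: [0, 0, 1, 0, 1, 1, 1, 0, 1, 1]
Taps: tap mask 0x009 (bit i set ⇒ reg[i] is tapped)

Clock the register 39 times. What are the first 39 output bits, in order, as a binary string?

tick  register→output (feedback)
  0  0010111011→0 (0)
  1  0101110110→0 (1)
  2  1011101101→1 (0)
  3  0111011010→0 (1)
  4  1110110101→1 (1)
  5  1101101011→1 (0)
  6  1011010110→1 (0)
  7  0110101100→0 (0)
  8  1101011000→1 (0)
  9  1010110000→1 (1)
 10  0101100001→0 (1)
 11  1011000011→1 (0)
 12  0110000110→0 (0)
 13  1100001100→1 (1)
 14  1000011001→1 (1)
 15  0000110011→0 (0)
 16  0001100110→0 (1)
 17  0011001101→0 (1)
 18  0110011011→0 (0)
 19  1100110110→1 (1)
 20  1001101101→1 (0)
 21  0011011010→0 (1)
 22  0110110101→0 (0)
 23  1101101010→1 (0)
 24  1011010100→1 (0)
 25  0110101000→0 (0)
 26  1101010000→1 (0)
 27  1010100000→1 (1)
 28  0101000001→0 (1)
 29  1010000011→1 (1)
 30  0100000111→0 (0)
 31  1000001110→1 (1)
 32  0000011101→0 (0)
 33  0000111010→0 (0)
 34  0001110100→0 (1)
 35  0011101001→0 (1)
 36  0111010011→0 (1)
 37  1110100111→1 (1)
 38  1101001111→1 (0)

001011101101011000011001101101010000011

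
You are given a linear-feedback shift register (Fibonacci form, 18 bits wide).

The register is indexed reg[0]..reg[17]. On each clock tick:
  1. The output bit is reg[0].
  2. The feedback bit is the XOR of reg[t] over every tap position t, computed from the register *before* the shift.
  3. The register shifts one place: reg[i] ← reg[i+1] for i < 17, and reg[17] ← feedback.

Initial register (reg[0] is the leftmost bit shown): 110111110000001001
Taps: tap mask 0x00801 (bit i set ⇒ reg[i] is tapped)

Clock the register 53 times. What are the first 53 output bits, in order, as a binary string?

k : reg_k → out_k, fb_k
0: 110111110000001001 → 1, fb=1
1: 101111100000010011 → 1, fb=1
2: 011111000000100111 → 0, fb=0
3: 111110000001001110 → 1, fb=0
4: 111100000010011100 → 1, fb=1
5: 111000000100111001 → 1, fb=1
6: 110000001001110011 → 1, fb=0
7: 100000010011100110 → 1, fb=0
8: 000000100111001100 → 0, fb=1
9: 000001001110011001 → 0, fb=0
10: 000010011100110010 → 0, fb=0
11: 000100111001100100 → 0, fb=1
12: 001001110011001001 → 0, fb=1
13: 010011100110010011 → 0, fb=0
14: 100111001100100110 → 1, fb=1
15: 001110011001001101 → 0, fb=1
16: 011100110010011011 → 0, fb=0
17: 111001100100110110 → 1, fb=1
18: 110011001001101101 → 1, fb=0
19: 100110010011011010 → 1, fb=0
20: 001100100110110100 → 0, fb=0
21: 011001001101101000 → 0, fb=1
22: 110010011011010001 → 1, fb=0
23: 100100110110100010 → 1, fb=1
24: 001001101101000101 → 0, fb=1
25: 010011011010001011 → 0, fb=0
26: 100110110100010110 → 1, fb=1
27: 001101101000101101 → 0, fb=0
28: 011011010001011010 → 0, fb=1
29: 110110100010110101 → 1, fb=1
30: 101101000101101011 → 1, fb=0
31: 011010001011010110 → 0, fb=1
32: 110100010110101101 → 1, fb=1
33: 101000101101011011 → 1, fb=0
34: 010001011010110110 → 0, fb=0
35: 100010110101101100 → 1, fb=0
36: 000101101011011000 → 0, fb=1
37: 001011010110110001 → 0, fb=0
38: 010110101101100010 → 0, fb=1
39: 101101011011000101 → 1, fb=0
40: 011010110110001010 → 0, fb=0
41: 110101101100010100 → 1, fb=1
42: 101011011000101001 → 1, fb=1
43: 010110110001010011 → 0, fb=1
44: 101101100010100111 → 1, fb=1
45: 011011000101001111 → 0, fb=1
46: 110110001010011111 → 1, fb=1
47: 101100010100111111 → 1, fb=1
48: 011000101001111111 → 0, fb=1
49: 110001010011111111 → 1, fb=0
50: 100010100111111110 → 1, fb=0
51: 000101001111111100 → 0, fb=1
52: 001010011111111001 → 0, fb=1

11011111000000100111001100100110110100010110101101100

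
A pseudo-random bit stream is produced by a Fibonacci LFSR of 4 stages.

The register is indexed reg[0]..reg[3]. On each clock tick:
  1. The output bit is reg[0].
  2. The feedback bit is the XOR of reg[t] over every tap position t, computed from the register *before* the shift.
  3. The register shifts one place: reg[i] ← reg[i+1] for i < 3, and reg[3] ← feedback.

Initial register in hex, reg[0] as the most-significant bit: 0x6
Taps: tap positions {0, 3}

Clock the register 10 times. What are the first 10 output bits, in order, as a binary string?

0110010001

step | reg (before) | out | fb
   0 | 0110 | 0 | 0
   1 | 1100 | 1 | 1
   2 | 1001 | 1 | 0
   3 | 0010 | 0 | 0
   4 | 0100 | 0 | 0
   5 | 1000 | 1 | 1
   6 | 0001 | 0 | 1
   7 | 0011 | 0 | 1
   8 | 0111 | 0 | 1
   9 | 1111 | 1 | 0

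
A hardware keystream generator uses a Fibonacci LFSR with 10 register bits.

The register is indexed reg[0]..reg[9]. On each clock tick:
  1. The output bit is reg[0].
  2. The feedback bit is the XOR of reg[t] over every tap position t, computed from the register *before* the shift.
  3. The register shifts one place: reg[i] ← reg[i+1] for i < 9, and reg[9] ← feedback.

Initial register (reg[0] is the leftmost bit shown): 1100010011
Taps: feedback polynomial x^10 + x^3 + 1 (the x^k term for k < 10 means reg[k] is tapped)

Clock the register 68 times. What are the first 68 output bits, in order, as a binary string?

tick  register→output (feedback)
  0  1100010011→1 (1)
  1  1000100111→1 (1)
  2  0001001111→0 (1)
  3  0010011111→0 (0)
  4  0100111110→0 (0)
  5  1001111100→1 (0)
  6  0011111000→0 (1)
  7  0111110001→0 (1)
  8  1111100011→1 (0)
  9  1111000110→1 (0)
 10  1110001100→1 (1)
 11  1100011001→1 (1)
 12  1000110011→1 (1)
 13  0001100111→0 (1)
 14  0011001111→0 (1)
 15  0110011111→0 (0)
 16  1100111110→1 (1)
 17  1001111101→1 (0)
 18  0011111010→0 (1)
 19  0111110101→0 (1)
 20  1111101011→1 (0)
 21  1111010110→1 (0)
 22  1110101100→1 (1)
 23  1101011001→1 (0)
 24  1010110010→1 (1)
 25  0101100101→0 (1)
 26  1011001011→1 (0)
 27  0110010110→0 (0)
 28  1100101100→1 (1)
 29  1001011001→1 (0)
 30  0010110010→0 (0)
 31  0101100100→0 (1)
 32  1011001001→1 (0)
 33  0110010010→0 (0)
 34  1100100100→1 (1)
 35  1001001001→1 (0)
 36  0010010010→0 (0)
 37  0100100100→0 (0)
 38  1001001000→1 (0)
 39  0010010000→0 (0)
 40  0100100000→0 (0)
 41  1001000000→1 (0)
 42  0010000000→0 (0)
 43  0100000000→0 (0)
 44  1000000000→1 (1)
 45  0000000001→0 (0)
 46  0000000010→0 (0)
 47  0000000100→0 (0)
 48  0000001000→0 (0)
 49  0000010000→0 (0)
 50  0000100000→0 (0)
 51  0001000000→0 (1)
 52  0010000001→0 (0)
 53  0100000010→0 (0)
 54  1000000100→1 (1)
 55  0000001001→0 (0)
 56  0000010010→0 (0)
 57  0000100100→0 (0)
 58  0001001000→0 (1)
 59  0010010001→0 (0)
 60  0100100010→0 (0)
 61  1001000100→1 (0)
 62  0010001000→0 (0)
 63  0100010000→0 (0)
 64  1000100000→1 (1)
 65  0001000001→0 (1)
 66  0010000011→0 (0)
 67  0100000110→0 (0)

11000100111110001100111110101100101100100100100000000010000001001000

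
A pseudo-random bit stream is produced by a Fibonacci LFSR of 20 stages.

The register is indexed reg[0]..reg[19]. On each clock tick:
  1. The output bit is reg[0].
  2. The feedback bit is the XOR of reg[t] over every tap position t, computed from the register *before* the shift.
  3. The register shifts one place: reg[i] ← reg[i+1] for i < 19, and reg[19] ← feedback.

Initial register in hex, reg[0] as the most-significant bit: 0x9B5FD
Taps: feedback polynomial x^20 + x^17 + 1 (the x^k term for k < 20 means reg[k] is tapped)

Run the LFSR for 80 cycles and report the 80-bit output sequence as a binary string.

10011011010111111101001111001100011100110101011000000111110011001111111110001101

k : reg_k → out_k, fb_k
0: 10011011010111111101 → 1, fb=0
1: 00110110101111111010 → 0, fb=0
2: 01101101011111110100 → 0, fb=1
3: 11011010111111101001 → 1, fb=1
4: 10110101111111010011 → 1, fb=1
5: 01101011111110100111 → 0, fb=1
6: 11010111111101001111 → 1, fb=0
7: 10101111111010011110 → 1, fb=0
8: 01011111110100111100 → 0, fb=1
9: 10111111101001111001 → 1, fb=1
10: 01111111010011110011 → 0, fb=0
11: 11111110100111100110 → 1, fb=0
12: 11111101001111001100 → 1, fb=0
13: 11111010011110011000 → 1, fb=1
14: 11110100111100110001 → 1, fb=1
15: 11101001111001100011 → 1, fb=1
16: 11010011110011000111 → 1, fb=0
17: 10100111100110001110 → 1, fb=0
18: 01001111001100011100 → 0, fb=1
19: 10011110011000111001 → 1, fb=1
20: 00111100110001110011 → 0, fb=0
21: 01111001100011100110 → 0, fb=1
22: 11110011000111001101 → 1, fb=0
23: 11100110001110011010 → 1, fb=1
24: 11001100011100110101 → 1, fb=0
25: 10011000111001101010 → 1, fb=1
26: 00110001110011010101 → 0, fb=1
27: 01100011100110101011 → 0, fb=0
28: 11000111001101010110 → 1, fb=0
29: 10001110011010101100 → 1, fb=0
30: 00011100110101011000 → 0, fb=0
31: 00111001101010110000 → 0, fb=0
32: 01110011010101100000 → 0, fb=0
33: 11100110101011000000 → 1, fb=1
34: 11001101010110000001 → 1, fb=1
35: 10011010101100000011 → 1, fb=1
36: 00110101011000000111 → 0, fb=1
37: 01101010110000001111 → 0, fb=1
38: 11010101100000011111 → 1, fb=0
39: 10101011000000111110 → 1, fb=0
40: 01010110000001111100 → 0, fb=1
41: 10101100000011111001 → 1, fb=1
42: 01011000000111110011 → 0, fb=0
43: 10110000001111100110 → 1, fb=0
44: 01100000011111001100 → 0, fb=1
45: 11000000111110011001 → 1, fb=1
46: 10000001111100110011 → 1, fb=1
47: 00000011111001100111 → 0, fb=1
48: 00000111110011001111 → 0, fb=1
49: 00001111100110011111 → 0, fb=1
50: 00011111001100111111 → 0, fb=1
51: 00111110011001111111 → 0, fb=1
52: 01111100110011111111 → 0, fb=1
53: 11111001100111111111 → 1, fb=0
54: 11110011001111111110 → 1, fb=0
55: 11100110011111111100 → 1, fb=0
56: 11001100111111111000 → 1, fb=1
57: 10011001111111110001 → 1, fb=1
58: 00110011111111100011 → 0, fb=0
59: 01100111111111000110 → 0, fb=1
60: 11001111111110001101 → 1, fb=0
61: 10011111111100011010 → 1, fb=1
62: 00111111111000110101 → 0, fb=1
63: 01111111110001101011 → 0, fb=0
64: 11111111100011010110 → 1, fb=0
65: 11111111000110101100 → 1, fb=0
66: 11111110001101011000 → 1, fb=1
67: 11111100011010110001 → 1, fb=1
68: 11111000110101100011 → 1, fb=1
69: 11110001101011000111 → 1, fb=0
70: 11100011010110001110 → 1, fb=0
71: 11000110101100011100 → 1, fb=0
72: 10001101011000111000 → 1, fb=1
73: 00011010110001110001 → 0, fb=0
74: 00110101100011100010 → 0, fb=0
75: 01101011000111000100 → 0, fb=1
76: 11010110001110001001 → 1, fb=1
77: 10101100011100010011 → 1, fb=1
78: 01011000111000100111 → 0, fb=1
79: 10110001110001001111 → 1, fb=0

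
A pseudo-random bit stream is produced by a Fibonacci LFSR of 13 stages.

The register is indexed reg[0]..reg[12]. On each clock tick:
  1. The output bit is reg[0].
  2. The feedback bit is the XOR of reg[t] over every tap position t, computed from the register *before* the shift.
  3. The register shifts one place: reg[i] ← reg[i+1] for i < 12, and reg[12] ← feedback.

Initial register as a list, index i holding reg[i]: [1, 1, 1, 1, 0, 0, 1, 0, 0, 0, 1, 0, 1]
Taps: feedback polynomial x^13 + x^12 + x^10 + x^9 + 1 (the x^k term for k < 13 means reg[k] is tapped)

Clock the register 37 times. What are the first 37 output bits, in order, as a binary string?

1111001000101111000000011001110001111

step | reg (before) | out | fb
   0 | 1111001000101 | 1 | 1
   1 | 1110010001011 | 1 | 1
   2 | 1100100010111 | 1 | 1
   3 | 1001000101111 | 1 | 0
   4 | 0010001011110 | 0 | 0
   5 | 0100010111100 | 0 | 0
   6 | 1000101111000 | 1 | 0
   7 | 0001011110000 | 0 | 0
   8 | 0010111100000 | 0 | 0
   9 | 0101111000000 | 0 | 0
  10 | 1011110000000 | 1 | 1
  11 | 0111100000001 | 0 | 1
  12 | 1111000000011 | 1 | 0
  13 | 1110000000110 | 1 | 0
  14 | 1100000001100 | 1 | 1
  15 | 1000000011001 | 1 | 1
  16 | 0000000110011 | 0 | 1
  17 | 0000001100111 | 0 | 0
  18 | 0000011001110 | 0 | 0
  19 | 0000110011100 | 0 | 0
  20 | 0001100111000 | 0 | 1
  21 | 0011001110001 | 0 | 1
  22 | 0110011100011 | 0 | 1
  23 | 1100111000111 | 1 | 1
  24 | 1001110001111 | 1 | 0
  25 | 0011100011110 | 0 | 0
  26 | 0111000111100 | 0 | 0
  27 | 1110001111000 | 1 | 0
  28 | 1100011110000 | 1 | 1
  29 | 1000111100001 | 1 | 0
  30 | 0001111000010 | 0 | 0
  31 | 0011110000100 | 0 | 1
  32 | 0111100001001 | 0 | 0
  33 | 1111000010010 | 1 | 1
  34 | 1110000100101 | 1 | 1
  35 | 1100001001011 | 1 | 1
  36 | 1000010010111 | 1 | 1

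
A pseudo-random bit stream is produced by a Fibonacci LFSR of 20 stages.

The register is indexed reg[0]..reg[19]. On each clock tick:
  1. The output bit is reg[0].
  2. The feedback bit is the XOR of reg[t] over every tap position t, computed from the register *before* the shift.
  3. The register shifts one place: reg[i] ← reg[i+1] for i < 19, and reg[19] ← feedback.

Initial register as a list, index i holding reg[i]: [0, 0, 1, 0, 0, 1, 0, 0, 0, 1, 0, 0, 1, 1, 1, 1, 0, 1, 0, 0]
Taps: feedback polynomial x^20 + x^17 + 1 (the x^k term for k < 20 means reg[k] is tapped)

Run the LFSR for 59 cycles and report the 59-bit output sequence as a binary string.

tick  register→output (feedback)
  0  00100100010011110100→0 (1)
  1  01001000100111101001→0 (0)
  2  10010001001111010010→1 (1)
  3  00100010011110100101→0 (1)
  4  01000100111101001011→0 (0)
  5  10001001111010010110→1 (0)
  6  00010011110100101100→0 (1)
  7  00100111101001011001→0 (0)
  8  01001111010010110010→0 (0)
  9  10011110100101100100→1 (0)
 10  00111101001011001000→0 (0)
 11  01111010010110010000→0 (0)
 12  11110100101100100000→1 (1)
 13  11101001011001000001→1 (1)
 14  11010010110010000011→1 (1)
 15  10100101100100000111→1 (0)
 16  01001011001000001110→0 (1)
 17  10010110010000011101→1 (0)
 18  00101100100000111010→0 (0)
 19  01011001000001110100→0 (1)
 20  10110010000011101001→1 (1)
 21  01100100000111010011→0 (0)
 22  11001000001110100110→1 (0)
 23  10010000011101001100→1 (0)
 24  00100000111010011000→0 (0)
 25  01000001110100110000→0 (0)
 26  10000011101001100000→1 (1)
 27  00000111010011000001→0 (0)
 28  00001110100110000010→0 (0)
 29  00011101001100000100→0 (1)
 30  00111010011000001001→0 (0)
 31  01110100110000010010→0 (0)
 32  11101001100000100100→1 (0)
 33  11010011000001001000→1 (1)
 34  10100110000010010001→1 (1)
 35  01001100000100100011→0 (0)
 36  10011000001001000110→1 (0)
 37  00110000010010001100→0 (1)
 38  01100000100100011001→0 (0)
 39  11000001001000110010→1 (1)
 40  10000010010001100101→1 (0)
 41  00000100100011001010→0 (0)
 42  00001001000110010100→0 (1)
 43  00010010001100101001→0 (0)
 44  00100100011001010010→0 (0)
 45  01001000110010100100→0 (1)
 46  10010001100101001001→1 (1)
 47  00100011001010010011→0 (0)
 48  01000110010100100110→0 (1)
 49  10001100101001001101→1 (0)
 50  00011001010010011010→0 (0)
 51  00110010100100110100→0 (1)
 52  01100101001001101001→0 (0)
 53  11001010010011010010→1 (1)
 54  10010100100110100101→1 (0)
 55  00101001001101001010→0 (0)
 56  01010010011010010100→0 (1)
 57  10100100110100101001→1 (1)
 58  01001001101001010011→0 (0)

00100100010011110100101100100000111010011000001001000110010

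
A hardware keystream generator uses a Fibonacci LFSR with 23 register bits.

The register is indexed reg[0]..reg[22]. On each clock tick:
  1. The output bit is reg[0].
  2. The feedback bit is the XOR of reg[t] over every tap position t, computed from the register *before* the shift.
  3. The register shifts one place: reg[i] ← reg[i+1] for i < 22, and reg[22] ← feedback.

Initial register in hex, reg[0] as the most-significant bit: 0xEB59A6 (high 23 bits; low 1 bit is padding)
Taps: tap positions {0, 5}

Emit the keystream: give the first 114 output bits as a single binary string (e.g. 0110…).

k : reg_k → out_k, fb_k
0: 11101011010110011010011 → 1, fb=1
1: 11010110101100110100111 → 1, fb=0
2: 10101101011001101001110 → 1, fb=0
3: 01011010110011010011100 → 0, fb=0
4: 10110101100110100111000 → 1, fb=0
5: 01101011001101001110000 → 0, fb=0
6: 11010110011010011100000 → 1, fb=0
7: 10101100110100111000000 → 1, fb=0
8: 01011001101001110000000 → 0, fb=0
9: 10110011010011100000000 → 1, fb=1
10: 01100110100111000000001 → 0, fb=1
11: 11001101001110000000011 → 1, fb=0
12: 10011010011100000000110 → 1, fb=1
13: 00110100111000000001101 → 0, fb=1
14: 01101001110000000011011 → 0, fb=0
15: 11010011100000000110110 → 1, fb=1
16: 10100111000000001101101 → 1, fb=0
17: 01001110000000011011010 → 0, fb=1
18: 10011100000000110110101 → 1, fb=0
19: 00111000000001101101010 → 0, fb=0
20: 01110000000011011010100 → 0, fb=0
21: 11100000000110110101000 → 1, fb=1
22: 11000000001101101010001 → 1, fb=1
23: 10000000011011010100011 → 1, fb=1
24: 00000000110110101000111 → 0, fb=0
25: 00000001101101010001110 → 0, fb=0
26: 00000011011010100011100 → 0, fb=0
27: 00000110110101000111000 → 0, fb=1
28: 00001101101010001110001 → 0, fb=1
29: 00011011010100011100011 → 0, fb=0
30: 00110110101000111000110 → 0, fb=1
31: 01101101010001110001101 → 0, fb=1
32: 11011010100011100011011 → 1, fb=1
33: 10110101000111000110111 → 1, fb=0
34: 01101010001110001101110 → 0, fb=0
35: 11010100011100011011100 → 1, fb=0
36: 10101000111000110111000 → 1, fb=1
37: 01010001110001101110001 → 0, fb=0
38: 10100011100011011100010 → 1, fb=1
39: 01000111000110111000101 → 0, fb=1
40: 10001110001101110001011 → 1, fb=0
41: 00011100011011100010110 → 0, fb=1
42: 00111000110111000101101 → 0, fb=0
43: 01110001101110001011010 → 0, fb=0
44: 11100011011100010110100 → 1, fb=1
45: 11000110111000101101001 → 1, fb=0
46: 10001101110001011010010 → 1, fb=0
47: 00011011100010110100100 → 0, fb=0
48: 00110111000101101001000 → 0, fb=1
49: 01101110001011010010001 → 0, fb=1
50: 11011100010110100100011 → 1, fb=0
51: 10111000101101001000110 → 1, fb=1
52: 01110001011010010001101 → 0, fb=0
53: 11100010110100100011010 → 1, fb=1
54: 11000101101001000110101 → 1, fb=0
55: 10001011010010001101010 → 1, fb=1
56: 00010110100100011010101 → 0, fb=1
57: 00101101001000110101011 → 0, fb=1
58: 01011010010001101010111 → 0, fb=0
59: 10110100100011010101110 → 1, fb=0
60: 01101001000110101011100 → 0, fb=0
61: 11010010001101010111000 → 1, fb=1
62: 10100100011010101110001 → 1, fb=0
63: 01001000110101011100010 → 0, fb=0
64: 10010001101010111000100 → 1, fb=1
65: 00100011010101110001001 → 0, fb=0
66: 01000110101011100010010 → 0, fb=1
67: 10001101010111000100101 → 1, fb=0
68: 00011010101110001001010 → 0, fb=0
69: 00110101011100010010100 → 0, fb=1
70: 01101010111000100101001 → 0, fb=0
71: 11010101110001001010010 → 1, fb=0
72: 10101011100010010100100 → 1, fb=1
73: 01010111000100101001001 → 0, fb=1
74: 10101110001001010010011 → 1, fb=0
75: 01011100010010100100110 → 0, fb=1
76: 10111000100101001001101 → 1, fb=1
77: 01110001001010010011011 → 0, fb=0
78: 11100010010100100110110 → 1, fb=1
79: 11000100101001001101101 → 1, fb=0
80: 10001001010010011011010 → 1, fb=1
81: 00010010100100110110101 → 0, fb=0
82: 00100101001001101101010 → 0, fb=1
83: 01001010010011011010101 → 0, fb=0
84: 10010100100110110101010 → 1, fb=0
85: 00101001001101101010100 → 0, fb=0
86: 01010010011011010101000 → 0, fb=0
87: 10100100110110101010000 → 1, fb=0
88: 01001001101101010100000 → 0, fb=0
89: 10010011011010101000000 → 1, fb=1
90: 00100110110101010000001 → 0, fb=1
91: 01001101101010100000011 → 0, fb=1
92: 10011011010101000000111 → 1, fb=1
93: 00110110101010000001111 → 0, fb=1
94: 01101101010100000011111 → 0, fb=1
95: 11011010101000000111111 → 1, fb=1
96: 10110101010000001111111 → 1, fb=0
97: 01101010100000011111110 → 0, fb=0
98: 11010101000000111111100 → 1, fb=0
99: 10101010000001111111000 → 1, fb=1
100: 01010100000011111110001 → 0, fb=1
101: 10101000000111111100011 → 1, fb=1
102: 01010000001111111000111 → 0, fb=0
103: 10100000011111110001110 → 1, fb=1
104: 01000000111111100011101 → 0, fb=0
105: 10000001111111000111010 → 1, fb=1
106: 00000011111110001110101 → 0, fb=0
107: 00000111111100011101010 → 0, fb=1
108: 00001111111000111010101 → 0, fb=1
109: 00011111110001110101011 → 0, fb=1
110: 00111111100011101010111 → 0, fb=1
111: 01111111000111010101111 → 0, fb=1
112: 11111110001110101011111 → 1, fb=0
113: 11111100011101010111110 → 1, fb=0

111010110101100110100111000000001101101010001110001101110001011010010001101010111000100101001001101101010100000011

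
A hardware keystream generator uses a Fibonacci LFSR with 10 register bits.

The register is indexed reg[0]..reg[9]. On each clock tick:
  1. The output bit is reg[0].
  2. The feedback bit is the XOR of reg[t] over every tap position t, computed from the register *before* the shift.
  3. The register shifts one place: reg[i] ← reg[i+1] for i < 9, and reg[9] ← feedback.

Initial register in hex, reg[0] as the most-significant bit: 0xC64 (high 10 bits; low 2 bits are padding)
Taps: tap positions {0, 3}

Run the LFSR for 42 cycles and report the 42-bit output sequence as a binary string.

tick  register→output (feedback)
  0  1100011001→1 (1)
  1  1000110011→1 (1)
  2  0001100111→0 (1)
  3  0011001111→0 (1)
  4  0110011111→0 (0)
  5  1100111110→1 (1)
  6  1001111101→1 (0)
  7  0011111010→0 (1)
  8  0111110101→0 (1)
  9  1111101011→1 (0)
 10  1111010110→1 (0)
 11  1110101100→1 (1)
 12  1101011001→1 (0)
 13  1010110010→1 (1)
 14  0101100101→0 (1)
 15  1011001011→1 (0)
 16  0110010110→0 (0)
 17  1100101100→1 (1)
 18  1001011001→1 (0)
 19  0010110010→0 (0)
 20  0101100100→0 (1)
 21  1011001001→1 (0)
 22  0110010010→0 (0)
 23  1100100100→1 (1)
 24  1001001001→1 (0)
 25  0010010010→0 (0)
 26  0100100100→0 (0)
 27  1001001000→1 (0)
 28  0010010000→0 (0)
 29  0100100000→0 (0)
 30  1001000000→1 (0)
 31  0010000000→0 (0)
 32  0100000000→0 (0)
 33  1000000000→1 (1)
 34  0000000001→0 (0)
 35  0000000010→0 (0)
 36  0000000100→0 (0)
 37  0000001000→0 (0)
 38  0000010000→0 (0)
 39  0000100000→0 (0)
 40  0001000000→0 (1)
 41  0010000001→0 (0)

110001100111110101100101100100100100000000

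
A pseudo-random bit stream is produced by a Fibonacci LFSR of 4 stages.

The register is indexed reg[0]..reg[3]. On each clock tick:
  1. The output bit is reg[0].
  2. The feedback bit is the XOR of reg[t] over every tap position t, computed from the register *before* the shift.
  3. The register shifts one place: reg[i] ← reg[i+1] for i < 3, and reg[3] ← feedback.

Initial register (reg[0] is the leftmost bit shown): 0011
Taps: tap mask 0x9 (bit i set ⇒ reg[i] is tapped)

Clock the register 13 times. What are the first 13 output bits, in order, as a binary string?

step | reg (before) | out | fb
   0 | 0011 | 0 | 1
   1 | 0111 | 0 | 1
   2 | 1111 | 1 | 0
   3 | 1110 | 1 | 1
   4 | 1101 | 1 | 0
   5 | 1010 | 1 | 1
   6 | 0101 | 0 | 1
   7 | 1011 | 1 | 0
   8 | 0110 | 0 | 0
   9 | 1100 | 1 | 1
  10 | 1001 | 1 | 0
  11 | 0010 | 0 | 0
  12 | 0100 | 0 | 0

0011110101100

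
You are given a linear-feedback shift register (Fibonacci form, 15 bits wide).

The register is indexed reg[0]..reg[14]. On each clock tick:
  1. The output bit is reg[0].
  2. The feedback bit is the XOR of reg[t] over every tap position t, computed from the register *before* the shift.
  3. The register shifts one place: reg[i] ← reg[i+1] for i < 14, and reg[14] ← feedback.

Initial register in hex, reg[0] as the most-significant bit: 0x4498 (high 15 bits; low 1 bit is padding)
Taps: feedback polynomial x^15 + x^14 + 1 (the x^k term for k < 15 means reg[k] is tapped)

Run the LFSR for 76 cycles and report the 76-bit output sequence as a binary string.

tick  register→output (feedback)
  0  010001001001100→0 (0)
  1  100010010011000→1 (1)
  2  000100100110001→0 (1)
  3  001001001100011→0 (1)
  4  010010011000111→0 (1)
  5  100100110001111→1 (0)
  6  001001100011110→0 (0)
  7  010011000111100→0 (0)
  8  100110001111000→1 (1)
  9  001100011110001→0 (1)
 10  011000111100011→0 (1)
 11  110001111000111→1 (0)
 12  100011110001110→1 (1)
 13  000111100011101→0 (1)
 14  001111000111011→0 (1)
 15  011110001110111→0 (1)
 16  111100011101111→1 (0)
 17  111000111011110→1 (1)
 18  110001110111101→1 (0)
 19  100011101111010→1 (1)
 20  000111011110101→0 (1)
 21  001110111101011→0 (1)
 22  011101111010111→0 (1)
 23  111011110101111→1 (0)
 24  110111101011110→1 (1)
 25  101111010111101→1 (0)
 26  011110101111010→0 (0)
 27  111101011110100→1 (1)
 28  111010111101001→1 (0)
 29  110101111010010→1 (1)
 30  101011110100101→1 (0)
 31  010111101001010→0 (0)
 32  101111010010100→1 (1)
 33  011110100101001→0 (1)
 34  111101001010011→1 (0)
 35  111010010100110→1 (1)
 36  110100101001101→1 (0)
 37  101001010011010→1 (1)
 38  010010100110101→0 (1)
 39  100101001101011→1 (0)
 40  001010011010110→0 (0)
 41  010100110101100→0 (0)
 42  101001101011000→1 (1)
 43  010011010110001→0 (1)
 44  100110101100011→1 (0)
 45  001101011000110→0 (0)
 46  011010110001100→0 (0)
 47  110101100011000→1 (1)
 48  101011000110001→1 (0)
 49  010110001100010→0 (0)
 50  101100011000100→1 (1)
 51  011000110001001→0 (1)
 52  110001100010011→1 (0)
 53  100011000100110→1 (1)
 54  000110001001101→0 (1)
 55  001100010011011→0 (1)
 56  011000100110111→0 (1)
 57  110001001101111→1 (0)
 58  100010011011110→1 (1)
 59  000100110111101→0 (1)
 60  001001101111011→0 (1)
 61  010011011110111→0 (1)
 62  100110111101111→1 (0)
 63  001101111011110→0 (0)
 64  011011110111100→0 (0)
 65  110111101111000→1 (1)
 66  101111011110001→1 (0)
 67  011110111100010→0 (0)
 68  111101111000100→1 (1)
 69  111011110001001→1 (0)
 70  110111100010010→1 (1)
 71  101111000100101→1 (0)
 72  011110001001010→0 (0)
 73  111100010010100→1 (1)
 74  111000100101001→1 (0)
 75  110001001010010→1 (1)

0100010010011000111100011101111010111101001010011010110001100010011011110111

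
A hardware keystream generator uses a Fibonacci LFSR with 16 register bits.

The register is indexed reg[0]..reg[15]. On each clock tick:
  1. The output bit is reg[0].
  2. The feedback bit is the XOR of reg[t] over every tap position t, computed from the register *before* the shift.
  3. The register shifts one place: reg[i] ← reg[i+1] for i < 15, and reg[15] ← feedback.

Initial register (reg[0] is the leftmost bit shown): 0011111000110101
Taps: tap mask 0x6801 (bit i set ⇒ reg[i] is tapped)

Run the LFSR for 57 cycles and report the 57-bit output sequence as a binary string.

tick  register→output (feedback)
  0  0011111000110101→0 (0)
  1  0111110001101010→0 (1)
  2  1111100011010101→1 (1)
  3  1111000110101011→1 (0)
  4  1110001101010110→1 (0)
  5  1100011010101100→1 (0)
  6  1000110101011000→1 (0)
  7  0001101010110000→0 (1)
  8  0011010101100001→0 (0)
  9  0110101011000010→0 (1)
 10  1101010110000101→1 (0)
 11  1010101100001010→1 (0)
 12  0101011000010100→0 (0)
 13  1010110000101000→1 (1)
 14  0101100001010001→0 (1)
 15  1011000010100011→1 (0)
 16  0110000101000110→0 (0)
 17  1100001010001100→1 (0)
 18  1000010100011000→1 (0)
 19  0000101000110000→0 (1)
 20  0001010001100001→0 (0)
 21  0010100011000010→0 (1)
 22  0101000110000101→0 (1)
 23  1010001100001011→1 (0)
 24  0100011000010110→0 (1)
 25  1000110000101101→1 (0)
 26  0001100001011010→0 (0)
 27  0011000010110100→0 (0)
 28  0110000101101000→0 (0)
 29  1100001011010000→1 (0)
 30  1000010110100000→1 (1)
 31  0000101101000001→0 (0)
 32  0001011010000010→0 (1)
 33  0010110100000101→0 (1)
 34  0101101000001011→0 (1)
 35  1011010000010111→1 (0)
 36  0110100000101110→0 (0)
 37  1101000001011100→1 (1)
 38  1010000010111001→1 (0)
 39  0100000101110010→0 (0)
 40  1000001011100100→1 (0)
 41  0000010111001000→0 (0)
 42  0000101110010000→0 (1)
 43  0001011100100001→0 (0)
 44  0010111001000010→0 (1)
 45  0101110010000101→0 (1)
 46  1011100100001011→1 (0)
 47  0111001000010110→0 (1)
 48  1110010000101101→1 (0)
 49  1100100001011010→1 (1)
 50  1001000010110101→1 (1)
 51  0010000101101011→0 (1)
 52  0100001011010111→0 (1)
 53  1000010110101111→1 (1)
 54  0000101101011111→0 (1)
 55  0001011010111111→0 (1)
 56  0010110101111111→0 (1)

001111100011010101100001010001100001011010000010111001000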